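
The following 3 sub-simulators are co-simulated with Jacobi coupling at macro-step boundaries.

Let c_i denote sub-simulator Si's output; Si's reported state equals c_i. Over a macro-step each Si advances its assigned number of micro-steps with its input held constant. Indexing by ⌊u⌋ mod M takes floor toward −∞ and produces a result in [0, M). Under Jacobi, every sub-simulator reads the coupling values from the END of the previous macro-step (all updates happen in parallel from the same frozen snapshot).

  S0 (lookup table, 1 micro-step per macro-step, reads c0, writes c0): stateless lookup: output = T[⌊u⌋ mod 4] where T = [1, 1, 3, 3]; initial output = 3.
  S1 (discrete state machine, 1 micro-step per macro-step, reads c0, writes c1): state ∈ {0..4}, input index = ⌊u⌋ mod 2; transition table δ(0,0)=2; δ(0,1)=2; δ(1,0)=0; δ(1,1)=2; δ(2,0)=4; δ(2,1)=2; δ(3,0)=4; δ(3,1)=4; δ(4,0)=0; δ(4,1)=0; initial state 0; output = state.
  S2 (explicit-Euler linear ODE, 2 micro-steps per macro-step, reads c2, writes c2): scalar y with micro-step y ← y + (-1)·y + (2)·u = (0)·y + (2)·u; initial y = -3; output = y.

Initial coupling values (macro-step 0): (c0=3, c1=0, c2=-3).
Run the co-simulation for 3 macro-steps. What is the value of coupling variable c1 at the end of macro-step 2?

macro 1: S0 reads c0=3 → after 1×micro: 3; S1 reads c0=3 → after 1×micro: 2; S2 reads c2=-3 → after 2×micro: -6 ⇒ (c0=3, c1=2, c2=-6)
macro 2: S0 reads c0=3 → after 1×micro: 3; S1 reads c0=3 → after 1×micro: 2; S2 reads c2=-6 → after 2×micro: -12 ⇒ (c0=3, c1=2, c2=-12)
macro 3: S0 reads c0=3 → after 1×micro: 3; S1 reads c0=3 → after 1×micro: 2; S2 reads c2=-12 → after 2×micro: -24 ⇒ (c0=3, c1=2, c2=-24)

c1 at macro-step 2 = 2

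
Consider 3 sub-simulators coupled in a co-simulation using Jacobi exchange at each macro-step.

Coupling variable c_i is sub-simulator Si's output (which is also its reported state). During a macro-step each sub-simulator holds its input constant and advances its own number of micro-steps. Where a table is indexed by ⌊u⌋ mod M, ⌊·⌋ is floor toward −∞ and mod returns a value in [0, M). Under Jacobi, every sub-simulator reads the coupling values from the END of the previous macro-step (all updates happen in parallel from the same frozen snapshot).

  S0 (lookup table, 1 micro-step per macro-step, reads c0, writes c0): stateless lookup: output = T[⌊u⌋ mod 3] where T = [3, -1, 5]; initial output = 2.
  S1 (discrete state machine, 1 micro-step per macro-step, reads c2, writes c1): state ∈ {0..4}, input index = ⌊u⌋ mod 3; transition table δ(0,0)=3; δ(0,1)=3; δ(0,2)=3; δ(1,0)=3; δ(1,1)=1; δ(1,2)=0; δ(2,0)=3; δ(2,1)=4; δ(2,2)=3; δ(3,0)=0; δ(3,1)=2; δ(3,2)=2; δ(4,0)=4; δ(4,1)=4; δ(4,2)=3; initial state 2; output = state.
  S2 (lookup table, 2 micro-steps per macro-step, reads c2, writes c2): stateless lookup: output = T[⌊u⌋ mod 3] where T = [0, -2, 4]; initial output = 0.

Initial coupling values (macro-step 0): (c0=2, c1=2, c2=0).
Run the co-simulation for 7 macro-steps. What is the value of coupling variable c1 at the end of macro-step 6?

macro 1: S0 reads c0=2 → after 1×micro: 5; S1 reads c2=0 → after 1×micro: 3; S2 reads c2=0 → after 2×micro: 0 ⇒ (c0=5, c1=3, c2=0)
macro 2: S0 reads c0=5 → after 1×micro: 5; S1 reads c2=0 → after 1×micro: 0; S2 reads c2=0 → after 2×micro: 0 ⇒ (c0=5, c1=0, c2=0)
macro 3: S0 reads c0=5 → after 1×micro: 5; S1 reads c2=0 → after 1×micro: 3; S2 reads c2=0 → after 2×micro: 0 ⇒ (c0=5, c1=3, c2=0)
macro 4: S0 reads c0=5 → after 1×micro: 5; S1 reads c2=0 → after 1×micro: 0; S2 reads c2=0 → after 2×micro: 0 ⇒ (c0=5, c1=0, c2=0)
macro 5: S0 reads c0=5 → after 1×micro: 5; S1 reads c2=0 → after 1×micro: 3; S2 reads c2=0 → after 2×micro: 0 ⇒ (c0=5, c1=3, c2=0)
macro 6: S0 reads c0=5 → after 1×micro: 5; S1 reads c2=0 → after 1×micro: 0; S2 reads c2=0 → after 2×micro: 0 ⇒ (c0=5, c1=0, c2=0)
macro 7: S0 reads c0=5 → after 1×micro: 5; S1 reads c2=0 → after 1×micro: 3; S2 reads c2=0 → after 2×micro: 0 ⇒ (c0=5, c1=3, c2=0)

c1 at macro-step 6 = 0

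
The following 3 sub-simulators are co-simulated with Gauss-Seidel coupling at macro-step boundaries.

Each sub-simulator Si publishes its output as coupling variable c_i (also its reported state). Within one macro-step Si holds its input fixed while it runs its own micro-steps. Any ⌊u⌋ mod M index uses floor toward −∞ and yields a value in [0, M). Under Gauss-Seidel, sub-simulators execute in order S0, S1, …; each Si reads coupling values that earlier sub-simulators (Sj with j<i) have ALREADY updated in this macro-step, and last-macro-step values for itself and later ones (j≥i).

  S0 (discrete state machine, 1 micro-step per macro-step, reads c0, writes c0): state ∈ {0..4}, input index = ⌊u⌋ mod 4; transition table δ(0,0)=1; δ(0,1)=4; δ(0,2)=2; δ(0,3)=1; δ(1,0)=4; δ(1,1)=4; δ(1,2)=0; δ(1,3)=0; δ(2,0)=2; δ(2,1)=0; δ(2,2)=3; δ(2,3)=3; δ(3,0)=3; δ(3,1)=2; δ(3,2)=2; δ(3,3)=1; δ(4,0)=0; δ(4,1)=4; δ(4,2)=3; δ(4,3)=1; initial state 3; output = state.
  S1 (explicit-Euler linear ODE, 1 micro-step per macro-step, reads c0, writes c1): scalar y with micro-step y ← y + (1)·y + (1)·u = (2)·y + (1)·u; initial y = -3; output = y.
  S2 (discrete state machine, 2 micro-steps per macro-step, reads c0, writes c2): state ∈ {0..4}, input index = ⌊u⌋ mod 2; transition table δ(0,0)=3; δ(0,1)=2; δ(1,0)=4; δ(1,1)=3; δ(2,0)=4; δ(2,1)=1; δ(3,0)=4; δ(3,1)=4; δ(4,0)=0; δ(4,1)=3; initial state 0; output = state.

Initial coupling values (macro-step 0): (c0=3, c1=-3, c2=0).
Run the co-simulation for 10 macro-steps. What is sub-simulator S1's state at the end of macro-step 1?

macro 1: S0 reads c0=3 → after 1×micro: 1; S1 reads c0=1 → after 1×micro: -5; S2 reads c0=1 → after 2×micro: 1 ⇒ (c0=1, c1=-5, c2=1)
macro 2: S0 reads c0=1 → after 1×micro: 4; S1 reads c0=4 → after 1×micro: -6; S2 reads c0=4 → after 2×micro: 0 ⇒ (c0=4, c1=-6, c2=0)
macro 3: S0 reads c0=4 → after 1×micro: 0; S1 reads c0=0 → after 1×micro: -12; S2 reads c0=0 → after 2×micro: 4 ⇒ (c0=0, c1=-12, c2=4)
macro 4: S0 reads c0=0 → after 1×micro: 1; S1 reads c0=1 → after 1×micro: -23; S2 reads c0=1 → after 2×micro: 4 ⇒ (c0=1, c1=-23, c2=4)
macro 5: S0 reads c0=1 → after 1×micro: 4; S1 reads c0=4 → after 1×micro: -42; S2 reads c0=4 → after 2×micro: 3 ⇒ (c0=4, c1=-42, c2=3)
macro 6: S0 reads c0=4 → after 1×micro: 0; S1 reads c0=0 → after 1×micro: -84; S2 reads c0=0 → after 2×micro: 0 ⇒ (c0=0, c1=-84, c2=0)
macro 7: S0 reads c0=0 → after 1×micro: 1; S1 reads c0=1 → after 1×micro: -167; S2 reads c0=1 → after 2×micro: 1 ⇒ (c0=1, c1=-167, c2=1)
macro 8: S0 reads c0=1 → after 1×micro: 4; S1 reads c0=4 → after 1×micro: -330; S2 reads c0=4 → after 2×micro: 0 ⇒ (c0=4, c1=-330, c2=0)
macro 9: S0 reads c0=4 → after 1×micro: 0; S1 reads c0=0 → after 1×micro: -660; S2 reads c0=0 → after 2×micro: 4 ⇒ (c0=0, c1=-660, c2=4)
macro 10: S0 reads c0=0 → after 1×micro: 1; S1 reads c0=1 → after 1×micro: -1319; S2 reads c0=1 → after 2×micro: 4 ⇒ (c0=1, c1=-1319, c2=4)

S1 state at macro-step 1 = -5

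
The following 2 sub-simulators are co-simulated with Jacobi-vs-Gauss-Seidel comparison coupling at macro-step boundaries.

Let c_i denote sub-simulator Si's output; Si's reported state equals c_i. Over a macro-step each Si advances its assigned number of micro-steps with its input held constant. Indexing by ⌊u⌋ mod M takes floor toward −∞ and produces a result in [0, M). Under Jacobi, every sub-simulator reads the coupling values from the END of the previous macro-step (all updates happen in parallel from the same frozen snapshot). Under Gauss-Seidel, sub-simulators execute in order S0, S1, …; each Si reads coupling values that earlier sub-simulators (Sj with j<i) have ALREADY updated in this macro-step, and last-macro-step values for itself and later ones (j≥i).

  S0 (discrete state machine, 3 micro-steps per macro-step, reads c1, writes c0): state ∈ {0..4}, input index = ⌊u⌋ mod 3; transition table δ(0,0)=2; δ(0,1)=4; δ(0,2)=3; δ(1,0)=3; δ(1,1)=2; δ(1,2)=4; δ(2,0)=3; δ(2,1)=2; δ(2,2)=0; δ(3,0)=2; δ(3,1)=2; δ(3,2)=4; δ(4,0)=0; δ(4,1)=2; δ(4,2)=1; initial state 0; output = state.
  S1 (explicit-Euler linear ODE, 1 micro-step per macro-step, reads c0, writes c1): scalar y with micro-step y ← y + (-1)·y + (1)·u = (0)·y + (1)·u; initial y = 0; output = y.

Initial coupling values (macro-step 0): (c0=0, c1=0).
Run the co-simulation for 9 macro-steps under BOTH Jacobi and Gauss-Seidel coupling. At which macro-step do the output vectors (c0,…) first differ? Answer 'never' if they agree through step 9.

[Jacobi] macro 1: S0 reads c1=0 → after 3×micro: 2; S1 reads c0=0 → after 1×micro: 0 ⇒ (c0=2, c1=0)
[Jacobi] macro 2: S0 reads c1=0 → after 3×micro: 3; S1 reads c0=2 → after 1×micro: 2 ⇒ (c0=3, c1=2)
[Jacobi] macro 3: S0 reads c1=2 → after 3×micro: 4; S1 reads c0=3 → after 1×micro: 3 ⇒ (c0=4, c1=3)
[Jacobi] macro 4: S0 reads c1=3 → after 3×micro: 3; S1 reads c0=4 → after 1×micro: 4 ⇒ (c0=3, c1=4)
[Jacobi] macro 5: S0 reads c1=4 → after 3×micro: 2; S1 reads c0=3 → after 1×micro: 3 ⇒ (c0=2, c1=3)
[Jacobi] macro 6: S0 reads c1=3 → after 3×micro: 3; S1 reads c0=2 → after 1×micro: 2 ⇒ (c0=3, c1=2)
[Jacobi] macro 7: S0 reads c1=2 → after 3×micro: 4; S1 reads c0=3 → after 1×micro: 3 ⇒ (c0=4, c1=3)
[Jacobi] macro 8: S0 reads c1=3 → after 3×micro: 3; S1 reads c0=4 → after 1×micro: 4 ⇒ (c0=3, c1=4)
[Jacobi] macro 9: S0 reads c1=4 → after 3×micro: 2; S1 reads c0=3 → after 1×micro: 3 ⇒ (c0=2, c1=3)
[Gauss-Seidel] macro 1: S0 reads c1=0 → after 3×micro: 2; S1 reads c0=2 → after 1×micro: 2 ⇒ (c0=2, c1=2)
[Gauss-Seidel] macro 2: S0 reads c1=2 → after 3×micro: 4; S1 reads c0=4 → after 1×micro: 4 ⇒ (c0=4, c1=4)
[Gauss-Seidel] macro 3: S0 reads c1=4 → after 3×micro: 2; S1 reads c0=2 → after 1×micro: 2 ⇒ (c0=2, c1=2)
[Gauss-Seidel] macro 4: S0 reads c1=2 → after 3×micro: 4; S1 reads c0=4 → after 1×micro: 4 ⇒ (c0=4, c1=4)
[Gauss-Seidel] macro 5: S0 reads c1=4 → after 3×micro: 2; S1 reads c0=2 → after 1×micro: 2 ⇒ (c0=2, c1=2)
[Gauss-Seidel] macro 6: S0 reads c1=2 → after 3×micro: 4; S1 reads c0=4 → after 1×micro: 4 ⇒ (c0=4, c1=4)
[Gauss-Seidel] macro 7: S0 reads c1=4 → after 3×micro: 2; S1 reads c0=2 → after 1×micro: 2 ⇒ (c0=2, c1=2)
[Gauss-Seidel] macro 8: S0 reads c1=2 → after 3×micro: 4; S1 reads c0=4 → after 1×micro: 4 ⇒ (c0=4, c1=4)
[Gauss-Seidel] macro 9: S0 reads c1=4 → after 3×micro: 2; S1 reads c0=2 → after 1×micro: 2 ⇒ (c0=2, c1=2)

first divergence at macro-step: 1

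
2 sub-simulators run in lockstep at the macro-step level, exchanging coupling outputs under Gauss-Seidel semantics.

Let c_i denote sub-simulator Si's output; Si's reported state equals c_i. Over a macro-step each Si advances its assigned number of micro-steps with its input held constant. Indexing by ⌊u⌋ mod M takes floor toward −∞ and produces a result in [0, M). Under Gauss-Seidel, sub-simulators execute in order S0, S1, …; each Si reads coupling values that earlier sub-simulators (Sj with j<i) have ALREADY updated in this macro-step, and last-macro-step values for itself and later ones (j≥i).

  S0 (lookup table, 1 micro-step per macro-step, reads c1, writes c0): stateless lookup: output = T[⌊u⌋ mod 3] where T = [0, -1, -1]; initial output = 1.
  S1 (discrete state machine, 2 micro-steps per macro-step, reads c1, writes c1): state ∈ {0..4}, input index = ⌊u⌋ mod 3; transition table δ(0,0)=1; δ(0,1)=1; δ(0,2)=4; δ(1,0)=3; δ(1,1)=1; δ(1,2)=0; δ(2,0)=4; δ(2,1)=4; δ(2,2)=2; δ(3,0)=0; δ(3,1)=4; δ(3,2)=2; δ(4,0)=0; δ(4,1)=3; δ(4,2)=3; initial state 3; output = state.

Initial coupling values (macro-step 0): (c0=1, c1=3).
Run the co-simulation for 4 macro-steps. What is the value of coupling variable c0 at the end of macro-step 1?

macro 1: S0 reads c1=3 → after 1×micro: 0; S1 reads c1=3 → after 2×micro: 1 ⇒ (c0=0, c1=1)
macro 2: S0 reads c1=1 → after 1×micro: -1; S1 reads c1=1 → after 2×micro: 1 ⇒ (c0=-1, c1=1)
macro 3: S0 reads c1=1 → after 1×micro: -1; S1 reads c1=1 → after 2×micro: 1 ⇒ (c0=-1, c1=1)
macro 4: S0 reads c1=1 → after 1×micro: -1; S1 reads c1=1 → after 2×micro: 1 ⇒ (c0=-1, c1=1)

c0 at macro-step 1 = 0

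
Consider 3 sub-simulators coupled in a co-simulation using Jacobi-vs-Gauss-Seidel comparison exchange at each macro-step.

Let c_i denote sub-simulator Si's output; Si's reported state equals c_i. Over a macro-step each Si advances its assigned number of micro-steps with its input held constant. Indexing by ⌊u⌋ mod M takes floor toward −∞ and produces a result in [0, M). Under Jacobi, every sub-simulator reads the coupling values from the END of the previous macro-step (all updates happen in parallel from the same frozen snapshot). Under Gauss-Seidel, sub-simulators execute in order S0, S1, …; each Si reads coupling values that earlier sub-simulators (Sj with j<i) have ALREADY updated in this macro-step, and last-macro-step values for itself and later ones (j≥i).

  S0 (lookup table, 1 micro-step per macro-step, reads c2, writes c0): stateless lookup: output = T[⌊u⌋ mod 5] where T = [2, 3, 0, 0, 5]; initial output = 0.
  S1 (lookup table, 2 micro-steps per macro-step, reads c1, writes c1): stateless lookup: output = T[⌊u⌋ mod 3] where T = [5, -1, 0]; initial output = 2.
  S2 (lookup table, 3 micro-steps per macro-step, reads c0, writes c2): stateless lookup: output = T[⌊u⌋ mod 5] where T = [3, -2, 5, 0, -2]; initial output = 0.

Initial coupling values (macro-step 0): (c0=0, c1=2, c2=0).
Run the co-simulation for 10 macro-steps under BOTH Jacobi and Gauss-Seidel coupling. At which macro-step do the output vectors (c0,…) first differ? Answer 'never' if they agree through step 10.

first divergence at macro-step: 1

[Jacobi] macro 1: S0 reads c2=0 → after 1×micro: 2; S1 reads c1=2 → after 2×micro: 0; S2 reads c0=0 → after 3×micro: 3 ⇒ (c0=2, c1=0, c2=3)
[Jacobi] macro 2: S0 reads c2=3 → after 1×micro: 0; S1 reads c1=0 → after 2×micro: 5; S2 reads c0=2 → after 3×micro: 5 ⇒ (c0=0, c1=5, c2=5)
[Jacobi] macro 3: S0 reads c2=5 → after 1×micro: 2; S1 reads c1=5 → after 2×micro: 0; S2 reads c0=0 → after 3×micro: 3 ⇒ (c0=2, c1=0, c2=3)
[Jacobi] macro 4: S0 reads c2=3 → after 1×micro: 0; S1 reads c1=0 → after 2×micro: 5; S2 reads c0=2 → after 3×micro: 5 ⇒ (c0=0, c1=5, c2=5)
[Jacobi] macro 5: S0 reads c2=5 → after 1×micro: 2; S1 reads c1=5 → after 2×micro: 0; S2 reads c0=0 → after 3×micro: 3 ⇒ (c0=2, c1=0, c2=3)
[Jacobi] macro 6: S0 reads c2=3 → after 1×micro: 0; S1 reads c1=0 → after 2×micro: 5; S2 reads c0=2 → after 3×micro: 5 ⇒ (c0=0, c1=5, c2=5)
[Jacobi] macro 7: S0 reads c2=5 → after 1×micro: 2; S1 reads c1=5 → after 2×micro: 0; S2 reads c0=0 → after 3×micro: 3 ⇒ (c0=2, c1=0, c2=3)
[Jacobi] macro 8: S0 reads c2=3 → after 1×micro: 0; S1 reads c1=0 → after 2×micro: 5; S2 reads c0=2 → after 3×micro: 5 ⇒ (c0=0, c1=5, c2=5)
[Jacobi] macro 9: S0 reads c2=5 → after 1×micro: 2; S1 reads c1=5 → after 2×micro: 0; S2 reads c0=0 → after 3×micro: 3 ⇒ (c0=2, c1=0, c2=3)
[Jacobi] macro 10: S0 reads c2=3 → after 1×micro: 0; S1 reads c1=0 → after 2×micro: 5; S2 reads c0=2 → after 3×micro: 5 ⇒ (c0=0, c1=5, c2=5)
[Gauss-Seidel] macro 1: S0 reads c2=0 → after 1×micro: 2; S1 reads c1=2 → after 2×micro: 0; S2 reads c0=2 → after 3×micro: 5 ⇒ (c0=2, c1=0, c2=5)
[Gauss-Seidel] macro 2: S0 reads c2=5 → after 1×micro: 2; S1 reads c1=0 → after 2×micro: 5; S2 reads c0=2 → after 3×micro: 5 ⇒ (c0=2, c1=5, c2=5)
[Gauss-Seidel] macro 3: S0 reads c2=5 → after 1×micro: 2; S1 reads c1=5 → after 2×micro: 0; S2 reads c0=2 → after 3×micro: 5 ⇒ (c0=2, c1=0, c2=5)
[Gauss-Seidel] macro 4: S0 reads c2=5 → after 1×micro: 2; S1 reads c1=0 → after 2×micro: 5; S2 reads c0=2 → after 3×micro: 5 ⇒ (c0=2, c1=5, c2=5)
[Gauss-Seidel] macro 5: S0 reads c2=5 → after 1×micro: 2; S1 reads c1=5 → after 2×micro: 0; S2 reads c0=2 → after 3×micro: 5 ⇒ (c0=2, c1=0, c2=5)
[Gauss-Seidel] macro 6: S0 reads c2=5 → after 1×micro: 2; S1 reads c1=0 → after 2×micro: 5; S2 reads c0=2 → after 3×micro: 5 ⇒ (c0=2, c1=5, c2=5)
[Gauss-Seidel] macro 7: S0 reads c2=5 → after 1×micro: 2; S1 reads c1=5 → after 2×micro: 0; S2 reads c0=2 → after 3×micro: 5 ⇒ (c0=2, c1=0, c2=5)
[Gauss-Seidel] macro 8: S0 reads c2=5 → after 1×micro: 2; S1 reads c1=0 → after 2×micro: 5; S2 reads c0=2 → after 3×micro: 5 ⇒ (c0=2, c1=5, c2=5)
[Gauss-Seidel] macro 9: S0 reads c2=5 → after 1×micro: 2; S1 reads c1=5 → after 2×micro: 0; S2 reads c0=2 → after 3×micro: 5 ⇒ (c0=2, c1=0, c2=5)
[Gauss-Seidel] macro 10: S0 reads c2=5 → after 1×micro: 2; S1 reads c1=0 → after 2×micro: 5; S2 reads c0=2 → after 3×micro: 5 ⇒ (c0=2, c1=5, c2=5)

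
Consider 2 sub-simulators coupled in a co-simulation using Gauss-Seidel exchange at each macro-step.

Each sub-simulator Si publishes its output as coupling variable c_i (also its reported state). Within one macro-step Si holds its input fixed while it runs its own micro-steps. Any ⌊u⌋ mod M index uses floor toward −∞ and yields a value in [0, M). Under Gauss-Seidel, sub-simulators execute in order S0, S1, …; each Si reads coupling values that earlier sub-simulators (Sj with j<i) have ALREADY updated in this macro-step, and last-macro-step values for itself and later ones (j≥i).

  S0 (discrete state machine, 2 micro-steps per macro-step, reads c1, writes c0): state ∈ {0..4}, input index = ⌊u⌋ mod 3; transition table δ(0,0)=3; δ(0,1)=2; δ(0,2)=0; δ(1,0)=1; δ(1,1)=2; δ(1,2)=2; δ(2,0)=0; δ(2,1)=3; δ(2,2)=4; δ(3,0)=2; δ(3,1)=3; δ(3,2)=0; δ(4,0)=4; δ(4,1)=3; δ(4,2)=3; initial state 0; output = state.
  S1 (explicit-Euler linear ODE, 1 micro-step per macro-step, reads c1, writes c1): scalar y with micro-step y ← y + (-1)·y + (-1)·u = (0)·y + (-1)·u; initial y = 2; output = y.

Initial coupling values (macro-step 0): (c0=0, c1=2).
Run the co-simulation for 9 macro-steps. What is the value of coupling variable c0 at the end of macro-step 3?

macro 1: S0 reads c1=2 → after 2×micro: 0; S1 reads c1=2 → after 1×micro: -2 ⇒ (c0=0, c1=-2)
macro 2: S0 reads c1=-2 → after 2×micro: 3; S1 reads c1=-2 → after 1×micro: 2 ⇒ (c0=3, c1=2)
macro 3: S0 reads c1=2 → after 2×micro: 0; S1 reads c1=2 → after 1×micro: -2 ⇒ (c0=0, c1=-2)
macro 4: S0 reads c1=-2 → after 2×micro: 3; S1 reads c1=-2 → after 1×micro: 2 ⇒ (c0=3, c1=2)
macro 5: S0 reads c1=2 → after 2×micro: 0; S1 reads c1=2 → after 1×micro: -2 ⇒ (c0=0, c1=-2)
macro 6: S0 reads c1=-2 → after 2×micro: 3; S1 reads c1=-2 → after 1×micro: 2 ⇒ (c0=3, c1=2)
macro 7: S0 reads c1=2 → after 2×micro: 0; S1 reads c1=2 → after 1×micro: -2 ⇒ (c0=0, c1=-2)
macro 8: S0 reads c1=-2 → after 2×micro: 3; S1 reads c1=-2 → after 1×micro: 2 ⇒ (c0=3, c1=2)
macro 9: S0 reads c1=2 → after 2×micro: 0; S1 reads c1=2 → after 1×micro: -2 ⇒ (c0=0, c1=-2)

c0 at macro-step 3 = 0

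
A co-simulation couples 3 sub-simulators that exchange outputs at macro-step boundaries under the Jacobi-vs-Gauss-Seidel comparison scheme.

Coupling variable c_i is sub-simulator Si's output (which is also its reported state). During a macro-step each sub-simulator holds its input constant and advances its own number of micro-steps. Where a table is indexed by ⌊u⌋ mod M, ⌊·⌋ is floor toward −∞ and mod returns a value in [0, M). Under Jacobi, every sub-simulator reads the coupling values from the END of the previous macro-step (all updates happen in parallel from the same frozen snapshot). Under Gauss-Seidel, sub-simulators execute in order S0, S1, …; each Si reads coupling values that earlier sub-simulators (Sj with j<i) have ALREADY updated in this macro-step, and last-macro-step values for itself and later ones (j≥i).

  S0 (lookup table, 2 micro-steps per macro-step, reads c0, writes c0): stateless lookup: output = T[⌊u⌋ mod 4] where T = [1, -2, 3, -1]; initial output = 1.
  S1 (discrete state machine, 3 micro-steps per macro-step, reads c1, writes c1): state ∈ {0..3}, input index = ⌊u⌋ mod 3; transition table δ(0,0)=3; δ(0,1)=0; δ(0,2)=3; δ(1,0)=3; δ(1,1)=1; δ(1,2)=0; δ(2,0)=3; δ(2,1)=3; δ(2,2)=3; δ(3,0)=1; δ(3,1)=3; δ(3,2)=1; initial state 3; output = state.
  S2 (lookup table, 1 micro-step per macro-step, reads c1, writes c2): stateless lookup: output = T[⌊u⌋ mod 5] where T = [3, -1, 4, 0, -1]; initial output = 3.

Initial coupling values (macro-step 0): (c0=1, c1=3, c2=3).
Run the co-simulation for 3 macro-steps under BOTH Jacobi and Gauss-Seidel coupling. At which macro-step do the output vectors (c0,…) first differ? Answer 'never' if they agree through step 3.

[Jacobi] macro 1: S0 reads c0=1 → after 2×micro: -2; S1 reads c1=3 → after 3×micro: 1; S2 reads c1=3 → after 1×micro: 0 ⇒ (c0=-2, c1=1, c2=0)
[Jacobi] macro 2: S0 reads c0=-2 → after 2×micro: 3; S1 reads c1=1 → after 3×micro: 1; S2 reads c1=1 → after 1×micro: -1 ⇒ (c0=3, c1=1, c2=-1)
[Jacobi] macro 3: S0 reads c0=3 → after 2×micro: -1; S1 reads c1=1 → after 3×micro: 1; S2 reads c1=1 → after 1×micro: -1 ⇒ (c0=-1, c1=1, c2=-1)
[Gauss-Seidel] macro 1: S0 reads c0=1 → after 2×micro: -2; S1 reads c1=3 → after 3×micro: 1; S2 reads c1=1 → after 1×micro: -1 ⇒ (c0=-2, c1=1, c2=-1)
[Gauss-Seidel] macro 2: S0 reads c0=-2 → after 2×micro: 3; S1 reads c1=1 → after 3×micro: 1; S2 reads c1=1 → after 1×micro: -1 ⇒ (c0=3, c1=1, c2=-1)
[Gauss-Seidel] macro 3: S0 reads c0=3 → after 2×micro: -1; S1 reads c1=1 → after 3×micro: 1; S2 reads c1=1 → after 1×micro: -1 ⇒ (c0=-1, c1=1, c2=-1)

first divergence at macro-step: 1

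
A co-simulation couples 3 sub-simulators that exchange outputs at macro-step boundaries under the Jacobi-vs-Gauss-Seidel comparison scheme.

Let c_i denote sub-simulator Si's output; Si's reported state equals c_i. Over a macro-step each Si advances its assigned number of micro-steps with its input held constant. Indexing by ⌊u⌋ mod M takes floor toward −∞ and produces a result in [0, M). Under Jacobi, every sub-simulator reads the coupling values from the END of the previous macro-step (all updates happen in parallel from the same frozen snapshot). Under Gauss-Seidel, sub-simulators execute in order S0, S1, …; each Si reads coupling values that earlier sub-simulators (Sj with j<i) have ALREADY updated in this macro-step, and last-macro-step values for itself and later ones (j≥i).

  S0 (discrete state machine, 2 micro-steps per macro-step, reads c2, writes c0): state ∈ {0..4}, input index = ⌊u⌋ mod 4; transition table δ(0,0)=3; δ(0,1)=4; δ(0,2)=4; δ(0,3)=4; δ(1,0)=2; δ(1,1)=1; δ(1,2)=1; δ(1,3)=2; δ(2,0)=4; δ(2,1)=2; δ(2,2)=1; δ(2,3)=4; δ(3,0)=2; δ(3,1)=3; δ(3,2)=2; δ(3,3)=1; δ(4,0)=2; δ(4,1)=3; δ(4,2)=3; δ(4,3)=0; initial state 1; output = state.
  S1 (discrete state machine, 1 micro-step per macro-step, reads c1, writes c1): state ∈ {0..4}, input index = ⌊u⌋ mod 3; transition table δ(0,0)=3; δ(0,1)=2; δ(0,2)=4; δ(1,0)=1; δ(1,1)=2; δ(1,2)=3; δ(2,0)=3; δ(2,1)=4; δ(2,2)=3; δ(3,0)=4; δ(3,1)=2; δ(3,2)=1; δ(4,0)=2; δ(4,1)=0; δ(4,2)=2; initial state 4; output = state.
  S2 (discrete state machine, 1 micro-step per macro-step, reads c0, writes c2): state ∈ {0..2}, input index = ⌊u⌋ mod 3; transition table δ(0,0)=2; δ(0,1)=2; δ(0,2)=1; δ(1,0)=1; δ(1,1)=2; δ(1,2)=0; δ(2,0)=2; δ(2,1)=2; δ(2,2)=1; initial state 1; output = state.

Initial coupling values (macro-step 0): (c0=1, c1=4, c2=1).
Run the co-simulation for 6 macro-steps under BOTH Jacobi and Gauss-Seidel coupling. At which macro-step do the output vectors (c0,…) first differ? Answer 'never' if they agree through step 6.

first divergence at macro-step: never

[Jacobi] macro 1: S0 reads c2=1 → after 2×micro: 1; S1 reads c1=4 → after 1×micro: 0; S2 reads c0=1 → after 1×micro: 2 ⇒ (c0=1, c1=0, c2=2)
[Jacobi] macro 2: S0 reads c2=2 → after 2×micro: 1; S1 reads c1=0 → after 1×micro: 3; S2 reads c0=1 → after 1×micro: 2 ⇒ (c0=1, c1=3, c2=2)
[Jacobi] macro 3: S0 reads c2=2 → after 2×micro: 1; S1 reads c1=3 → after 1×micro: 4; S2 reads c0=1 → after 1×micro: 2 ⇒ (c0=1, c1=4, c2=2)
[Jacobi] macro 4: S0 reads c2=2 → after 2×micro: 1; S1 reads c1=4 → after 1×micro: 0; S2 reads c0=1 → after 1×micro: 2 ⇒ (c0=1, c1=0, c2=2)
[Jacobi] macro 5: S0 reads c2=2 → after 2×micro: 1; S1 reads c1=0 → after 1×micro: 3; S2 reads c0=1 → after 1×micro: 2 ⇒ (c0=1, c1=3, c2=2)
[Jacobi] macro 6: S0 reads c2=2 → after 2×micro: 1; S1 reads c1=3 → after 1×micro: 4; S2 reads c0=1 → after 1×micro: 2 ⇒ (c0=1, c1=4, c2=2)
[Gauss-Seidel] macro 1: S0 reads c2=1 → after 2×micro: 1; S1 reads c1=4 → after 1×micro: 0; S2 reads c0=1 → after 1×micro: 2 ⇒ (c0=1, c1=0, c2=2)
[Gauss-Seidel] macro 2: S0 reads c2=2 → after 2×micro: 1; S1 reads c1=0 → after 1×micro: 3; S2 reads c0=1 → after 1×micro: 2 ⇒ (c0=1, c1=3, c2=2)
[Gauss-Seidel] macro 3: S0 reads c2=2 → after 2×micro: 1; S1 reads c1=3 → after 1×micro: 4; S2 reads c0=1 → after 1×micro: 2 ⇒ (c0=1, c1=4, c2=2)
[Gauss-Seidel] macro 4: S0 reads c2=2 → after 2×micro: 1; S1 reads c1=4 → after 1×micro: 0; S2 reads c0=1 → after 1×micro: 2 ⇒ (c0=1, c1=0, c2=2)
[Gauss-Seidel] macro 5: S0 reads c2=2 → after 2×micro: 1; S1 reads c1=0 → after 1×micro: 3; S2 reads c0=1 → after 1×micro: 2 ⇒ (c0=1, c1=3, c2=2)
[Gauss-Seidel] macro 6: S0 reads c2=2 → after 2×micro: 1; S1 reads c1=3 → after 1×micro: 4; S2 reads c0=1 → after 1×micro: 2 ⇒ (c0=1, c1=4, c2=2)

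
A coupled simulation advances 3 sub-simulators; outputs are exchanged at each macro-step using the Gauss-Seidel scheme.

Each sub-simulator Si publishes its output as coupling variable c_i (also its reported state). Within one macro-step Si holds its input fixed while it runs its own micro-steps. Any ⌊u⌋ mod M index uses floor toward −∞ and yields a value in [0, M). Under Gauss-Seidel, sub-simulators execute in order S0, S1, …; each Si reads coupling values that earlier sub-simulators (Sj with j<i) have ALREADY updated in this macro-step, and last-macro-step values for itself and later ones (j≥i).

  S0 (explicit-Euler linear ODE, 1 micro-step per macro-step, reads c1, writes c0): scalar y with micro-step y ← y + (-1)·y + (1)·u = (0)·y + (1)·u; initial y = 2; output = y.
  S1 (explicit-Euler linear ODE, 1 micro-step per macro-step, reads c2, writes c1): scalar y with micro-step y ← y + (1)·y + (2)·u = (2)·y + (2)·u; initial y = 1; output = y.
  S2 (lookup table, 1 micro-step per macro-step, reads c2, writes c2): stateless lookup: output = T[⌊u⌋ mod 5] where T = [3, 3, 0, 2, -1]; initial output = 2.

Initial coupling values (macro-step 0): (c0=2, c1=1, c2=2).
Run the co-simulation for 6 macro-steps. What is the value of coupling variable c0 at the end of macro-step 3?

c0 at macro-step 3 = 12

macro 1: S0 reads c1=1 → after 1×micro: 1; S1 reads c2=2 → after 1×micro: 6; S2 reads c2=2 → after 1×micro: 0 ⇒ (c0=1, c1=6, c2=0)
macro 2: S0 reads c1=6 → after 1×micro: 6; S1 reads c2=0 → after 1×micro: 12; S2 reads c2=0 → after 1×micro: 3 ⇒ (c0=6, c1=12, c2=3)
macro 3: S0 reads c1=12 → after 1×micro: 12; S1 reads c2=3 → after 1×micro: 30; S2 reads c2=3 → after 1×micro: 2 ⇒ (c0=12, c1=30, c2=2)
macro 4: S0 reads c1=30 → after 1×micro: 30; S1 reads c2=2 → after 1×micro: 64; S2 reads c2=2 → after 1×micro: 0 ⇒ (c0=30, c1=64, c2=0)
macro 5: S0 reads c1=64 → after 1×micro: 64; S1 reads c2=0 → after 1×micro: 128; S2 reads c2=0 → after 1×micro: 3 ⇒ (c0=64, c1=128, c2=3)
macro 6: S0 reads c1=128 → after 1×micro: 128; S1 reads c2=3 → after 1×micro: 262; S2 reads c2=3 → after 1×micro: 2 ⇒ (c0=128, c1=262, c2=2)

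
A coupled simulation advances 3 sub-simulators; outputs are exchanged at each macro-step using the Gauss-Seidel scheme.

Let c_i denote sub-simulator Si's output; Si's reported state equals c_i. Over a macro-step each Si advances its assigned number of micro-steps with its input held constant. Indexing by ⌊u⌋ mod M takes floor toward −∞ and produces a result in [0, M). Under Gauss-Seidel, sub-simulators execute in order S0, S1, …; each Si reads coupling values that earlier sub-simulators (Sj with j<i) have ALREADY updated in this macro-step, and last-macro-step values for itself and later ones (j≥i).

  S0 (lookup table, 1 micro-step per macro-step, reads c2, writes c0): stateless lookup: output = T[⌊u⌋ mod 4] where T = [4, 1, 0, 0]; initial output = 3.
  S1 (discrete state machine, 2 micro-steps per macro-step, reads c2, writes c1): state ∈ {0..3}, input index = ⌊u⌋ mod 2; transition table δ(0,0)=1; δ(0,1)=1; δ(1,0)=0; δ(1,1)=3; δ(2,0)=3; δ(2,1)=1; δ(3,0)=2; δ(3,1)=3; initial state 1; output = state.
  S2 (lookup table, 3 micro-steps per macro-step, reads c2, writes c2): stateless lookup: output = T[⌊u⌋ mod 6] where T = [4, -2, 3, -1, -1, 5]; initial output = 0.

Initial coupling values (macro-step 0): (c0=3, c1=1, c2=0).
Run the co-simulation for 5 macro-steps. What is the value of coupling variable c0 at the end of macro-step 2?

c0 at macro-step 2 = 4

macro 1: S0 reads c2=0 → after 1×micro: 4; S1 reads c2=0 → after 2×micro: 1; S2 reads c2=0 → after 3×micro: 4 ⇒ (c0=4, c1=1, c2=4)
macro 2: S0 reads c2=4 → after 1×micro: 4; S1 reads c2=4 → after 2×micro: 1; S2 reads c2=4 → after 3×micro: -1 ⇒ (c0=4, c1=1, c2=-1)
macro 3: S0 reads c2=-1 → after 1×micro: 0; S1 reads c2=-1 → after 2×micro: 3; S2 reads c2=-1 → after 3×micro: 5 ⇒ (c0=0, c1=3, c2=5)
macro 4: S0 reads c2=5 → after 1×micro: 1; S1 reads c2=5 → after 2×micro: 3; S2 reads c2=5 → after 3×micro: 5 ⇒ (c0=1, c1=3, c2=5)
macro 5: S0 reads c2=5 → after 1×micro: 1; S1 reads c2=5 → after 2×micro: 3; S2 reads c2=5 → after 3×micro: 5 ⇒ (c0=1, c1=3, c2=5)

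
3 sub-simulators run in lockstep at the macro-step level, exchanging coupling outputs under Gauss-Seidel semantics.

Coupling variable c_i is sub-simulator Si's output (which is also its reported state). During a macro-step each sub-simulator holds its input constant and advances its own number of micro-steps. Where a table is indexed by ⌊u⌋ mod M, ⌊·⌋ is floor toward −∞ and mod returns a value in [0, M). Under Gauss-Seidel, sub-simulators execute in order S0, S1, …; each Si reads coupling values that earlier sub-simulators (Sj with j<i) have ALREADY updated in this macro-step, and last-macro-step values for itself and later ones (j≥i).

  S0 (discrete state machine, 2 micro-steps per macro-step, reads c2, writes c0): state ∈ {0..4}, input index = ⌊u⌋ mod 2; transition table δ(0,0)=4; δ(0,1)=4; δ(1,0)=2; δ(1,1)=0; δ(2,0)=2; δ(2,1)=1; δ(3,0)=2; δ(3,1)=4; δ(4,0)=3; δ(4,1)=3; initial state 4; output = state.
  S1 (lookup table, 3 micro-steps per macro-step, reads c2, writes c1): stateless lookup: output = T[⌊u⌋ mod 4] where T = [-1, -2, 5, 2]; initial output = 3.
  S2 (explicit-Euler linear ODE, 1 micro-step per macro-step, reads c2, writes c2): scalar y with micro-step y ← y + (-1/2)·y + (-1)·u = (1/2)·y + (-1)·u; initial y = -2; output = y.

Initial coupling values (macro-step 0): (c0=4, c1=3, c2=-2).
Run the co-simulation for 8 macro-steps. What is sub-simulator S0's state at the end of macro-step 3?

macro 1: S0 reads c2=-2 → after 2×micro: 2; S1 reads c2=-2 → after 3×micro: 5; S2 reads c2=-2 → after 1×micro: 1 ⇒ (c0=2, c1=5, c2=1)
macro 2: S0 reads c2=1 → after 2×micro: 0; S1 reads c2=1 → after 3×micro: -2; S2 reads c2=1 → after 1×micro: -1/2 ⇒ (c0=0, c1=-2, c2=-1/2)
macro 3: S0 reads c2=-1/2 → after 2×micro: 3; S1 reads c2=-1/2 → after 3×micro: 2; S2 reads c2=-1/2 → after 1×micro: 1/4 ⇒ (c0=3, c1=2, c2=1/4)
macro 4: S0 reads c2=1/4 → after 2×micro: 2; S1 reads c2=1/4 → after 3×micro: -1; S2 reads c2=1/4 → after 1×micro: -1/8 ⇒ (c0=2, c1=-1, c2=-1/8)
macro 5: S0 reads c2=-1/8 → after 2×micro: 0; S1 reads c2=-1/8 → after 3×micro: 2; S2 reads c2=-1/8 → after 1×micro: 1/16 ⇒ (c0=0, c1=2, c2=1/16)
macro 6: S0 reads c2=1/16 → after 2×micro: 3; S1 reads c2=1/16 → after 3×micro: -1; S2 reads c2=1/16 → after 1×micro: -1/32 ⇒ (c0=3, c1=-1, c2=-1/32)
macro 7: S0 reads c2=-1/32 → after 2×micro: 3; S1 reads c2=-1/32 → after 3×micro: 2; S2 reads c2=-1/32 → after 1×micro: 1/64 ⇒ (c0=3, c1=2, c2=1/64)
macro 8: S0 reads c2=1/64 → after 2×micro: 2; S1 reads c2=1/64 → after 3×micro: -1; S2 reads c2=1/64 → after 1×micro: -1/128 ⇒ (c0=2, c1=-1, c2=-1/128)

S0 state at macro-step 3 = 3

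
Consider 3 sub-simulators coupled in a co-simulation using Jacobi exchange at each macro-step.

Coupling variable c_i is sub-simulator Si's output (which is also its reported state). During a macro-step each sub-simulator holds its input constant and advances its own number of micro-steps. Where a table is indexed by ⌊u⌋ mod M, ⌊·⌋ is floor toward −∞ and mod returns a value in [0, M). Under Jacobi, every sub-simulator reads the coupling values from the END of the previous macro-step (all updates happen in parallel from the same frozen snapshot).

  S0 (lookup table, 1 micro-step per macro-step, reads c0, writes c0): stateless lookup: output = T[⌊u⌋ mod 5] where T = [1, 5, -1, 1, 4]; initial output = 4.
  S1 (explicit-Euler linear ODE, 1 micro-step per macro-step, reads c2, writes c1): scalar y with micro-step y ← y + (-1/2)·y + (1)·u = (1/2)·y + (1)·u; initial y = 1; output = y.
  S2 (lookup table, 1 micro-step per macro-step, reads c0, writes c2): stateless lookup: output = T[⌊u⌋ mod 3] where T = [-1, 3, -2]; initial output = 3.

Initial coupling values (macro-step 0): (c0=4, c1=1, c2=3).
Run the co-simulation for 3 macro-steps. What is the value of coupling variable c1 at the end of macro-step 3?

c1 at macro-step 3 = 43/8

macro 1: S0 reads c0=4 → after 1×micro: 4; S1 reads c2=3 → after 1×micro: 7/2; S2 reads c0=4 → after 1×micro: 3 ⇒ (c0=4, c1=7/2, c2=3)
macro 2: S0 reads c0=4 → after 1×micro: 4; S1 reads c2=3 → after 1×micro: 19/4; S2 reads c0=4 → after 1×micro: 3 ⇒ (c0=4, c1=19/4, c2=3)
macro 3: S0 reads c0=4 → after 1×micro: 4; S1 reads c2=3 → after 1×micro: 43/8; S2 reads c0=4 → after 1×micro: 3 ⇒ (c0=4, c1=43/8, c2=3)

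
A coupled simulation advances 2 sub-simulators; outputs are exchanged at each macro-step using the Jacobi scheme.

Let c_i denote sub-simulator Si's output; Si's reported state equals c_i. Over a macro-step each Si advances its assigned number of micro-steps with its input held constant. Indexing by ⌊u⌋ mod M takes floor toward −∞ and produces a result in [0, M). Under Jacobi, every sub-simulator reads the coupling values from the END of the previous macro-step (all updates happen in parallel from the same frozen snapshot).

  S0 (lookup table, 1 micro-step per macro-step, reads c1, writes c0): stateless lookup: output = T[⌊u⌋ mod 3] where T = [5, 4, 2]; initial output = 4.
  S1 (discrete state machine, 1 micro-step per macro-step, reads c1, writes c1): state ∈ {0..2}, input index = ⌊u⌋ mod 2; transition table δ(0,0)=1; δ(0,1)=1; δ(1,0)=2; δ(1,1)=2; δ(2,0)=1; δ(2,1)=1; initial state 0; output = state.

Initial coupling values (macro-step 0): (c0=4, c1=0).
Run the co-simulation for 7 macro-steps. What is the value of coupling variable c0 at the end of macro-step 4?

c0 at macro-step 4 = 4

macro 1: S0 reads c1=0 → after 1×micro: 5; S1 reads c1=0 → after 1×micro: 1 ⇒ (c0=5, c1=1)
macro 2: S0 reads c1=1 → after 1×micro: 4; S1 reads c1=1 → after 1×micro: 2 ⇒ (c0=4, c1=2)
macro 3: S0 reads c1=2 → after 1×micro: 2; S1 reads c1=2 → after 1×micro: 1 ⇒ (c0=2, c1=1)
macro 4: S0 reads c1=1 → after 1×micro: 4; S1 reads c1=1 → after 1×micro: 2 ⇒ (c0=4, c1=2)
macro 5: S0 reads c1=2 → after 1×micro: 2; S1 reads c1=2 → after 1×micro: 1 ⇒ (c0=2, c1=1)
macro 6: S0 reads c1=1 → after 1×micro: 4; S1 reads c1=1 → after 1×micro: 2 ⇒ (c0=4, c1=2)
macro 7: S0 reads c1=2 → after 1×micro: 2; S1 reads c1=2 → after 1×micro: 1 ⇒ (c0=2, c1=1)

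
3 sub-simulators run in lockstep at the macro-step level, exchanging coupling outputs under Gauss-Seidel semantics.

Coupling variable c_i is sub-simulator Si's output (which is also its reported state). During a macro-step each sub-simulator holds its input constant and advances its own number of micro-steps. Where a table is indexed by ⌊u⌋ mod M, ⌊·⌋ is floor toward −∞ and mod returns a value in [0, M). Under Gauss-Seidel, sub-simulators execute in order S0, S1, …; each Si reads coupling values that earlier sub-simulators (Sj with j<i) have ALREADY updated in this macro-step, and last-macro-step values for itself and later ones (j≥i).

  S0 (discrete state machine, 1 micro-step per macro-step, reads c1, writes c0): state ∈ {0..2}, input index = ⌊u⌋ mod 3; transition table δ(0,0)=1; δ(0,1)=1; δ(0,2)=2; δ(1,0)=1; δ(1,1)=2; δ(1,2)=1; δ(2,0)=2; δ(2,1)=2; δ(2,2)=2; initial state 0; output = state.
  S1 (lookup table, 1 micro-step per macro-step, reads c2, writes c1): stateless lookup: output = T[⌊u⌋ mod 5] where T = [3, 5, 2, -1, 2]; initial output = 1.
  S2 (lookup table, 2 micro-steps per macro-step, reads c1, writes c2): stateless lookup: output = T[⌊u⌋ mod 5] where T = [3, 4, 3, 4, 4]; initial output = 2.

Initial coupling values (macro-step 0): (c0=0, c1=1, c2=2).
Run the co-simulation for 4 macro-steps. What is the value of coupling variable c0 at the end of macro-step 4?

c0 at macro-step 4 = 1

macro 1: S0 reads c1=1 → after 1×micro: 1; S1 reads c2=2 → after 1×micro: 2; S2 reads c1=2 → after 2×micro: 3 ⇒ (c0=1, c1=2, c2=3)
macro 2: S0 reads c1=2 → after 1×micro: 1; S1 reads c2=3 → after 1×micro: -1; S2 reads c1=-1 → after 2×micro: 4 ⇒ (c0=1, c1=-1, c2=4)
macro 3: S0 reads c1=-1 → after 1×micro: 1; S1 reads c2=4 → after 1×micro: 2; S2 reads c1=2 → after 2×micro: 3 ⇒ (c0=1, c1=2, c2=3)
macro 4: S0 reads c1=2 → after 1×micro: 1; S1 reads c2=3 → after 1×micro: -1; S2 reads c1=-1 → after 2×micro: 4 ⇒ (c0=1, c1=-1, c2=4)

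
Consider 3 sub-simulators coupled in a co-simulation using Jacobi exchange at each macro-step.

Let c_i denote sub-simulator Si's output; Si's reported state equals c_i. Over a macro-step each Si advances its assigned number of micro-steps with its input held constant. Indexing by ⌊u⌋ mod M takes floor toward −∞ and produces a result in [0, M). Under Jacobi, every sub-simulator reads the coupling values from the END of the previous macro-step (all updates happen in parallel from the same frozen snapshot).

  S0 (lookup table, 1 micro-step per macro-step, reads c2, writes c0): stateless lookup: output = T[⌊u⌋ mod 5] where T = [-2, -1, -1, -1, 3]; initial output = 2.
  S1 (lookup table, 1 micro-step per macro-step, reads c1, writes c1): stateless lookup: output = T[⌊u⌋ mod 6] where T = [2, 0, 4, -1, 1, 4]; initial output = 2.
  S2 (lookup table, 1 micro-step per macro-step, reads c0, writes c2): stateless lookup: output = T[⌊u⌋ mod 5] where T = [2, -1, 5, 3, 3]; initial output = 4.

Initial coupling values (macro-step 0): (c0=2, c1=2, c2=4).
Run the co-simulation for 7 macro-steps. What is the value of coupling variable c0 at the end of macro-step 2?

c0 at macro-step 2 = -2

macro 1: S0 reads c2=4 → after 1×micro: 3; S1 reads c1=2 → after 1×micro: 4; S2 reads c0=2 → after 1×micro: 5 ⇒ (c0=3, c1=4, c2=5)
macro 2: S0 reads c2=5 → after 1×micro: -2; S1 reads c1=4 → after 1×micro: 1; S2 reads c0=3 → after 1×micro: 3 ⇒ (c0=-2, c1=1, c2=3)
macro 3: S0 reads c2=3 → after 1×micro: -1; S1 reads c1=1 → after 1×micro: 0; S2 reads c0=-2 → after 1×micro: 3 ⇒ (c0=-1, c1=0, c2=3)
macro 4: S0 reads c2=3 → after 1×micro: -1; S1 reads c1=0 → after 1×micro: 2; S2 reads c0=-1 → after 1×micro: 3 ⇒ (c0=-1, c1=2, c2=3)
macro 5: S0 reads c2=3 → after 1×micro: -1; S1 reads c1=2 → after 1×micro: 4; S2 reads c0=-1 → after 1×micro: 3 ⇒ (c0=-1, c1=4, c2=3)
macro 6: S0 reads c2=3 → after 1×micro: -1; S1 reads c1=4 → after 1×micro: 1; S2 reads c0=-1 → after 1×micro: 3 ⇒ (c0=-1, c1=1, c2=3)
macro 7: S0 reads c2=3 → after 1×micro: -1; S1 reads c1=1 → after 1×micro: 0; S2 reads c0=-1 → after 1×micro: 3 ⇒ (c0=-1, c1=0, c2=3)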